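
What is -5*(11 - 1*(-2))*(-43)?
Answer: 2795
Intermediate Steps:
-5*(11 - 1*(-2))*(-43) = -5*(11 + 2)*(-43) = -5*13*(-43) = -65*(-43) = 2795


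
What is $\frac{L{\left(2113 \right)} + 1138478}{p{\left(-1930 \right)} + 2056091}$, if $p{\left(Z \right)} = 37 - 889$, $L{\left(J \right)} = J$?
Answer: $\frac{1140591}{2055239} \approx 0.55497$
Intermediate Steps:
$p{\left(Z \right)} = -852$ ($p{\left(Z \right)} = 37 - 889 = -852$)
$\frac{L{\left(2113 \right)} + 1138478}{p{\left(-1930 \right)} + 2056091} = \frac{2113 + 1138478}{-852 + 2056091} = \frac{1140591}{2055239}$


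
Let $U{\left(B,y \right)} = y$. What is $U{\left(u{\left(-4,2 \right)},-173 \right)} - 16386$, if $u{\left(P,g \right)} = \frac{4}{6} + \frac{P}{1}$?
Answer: $-16559$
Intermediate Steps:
$u{\left(P,g \right)} = \frac{2}{3} + P$ ($u{\left(P,g \right)} = 4 \cdot \frac{1}{6} + P 1 = \frac{2}{3} + P$)
$U{\left(u{\left(-4,2 \right)},-173 \right)} - 16386 = -173 - 16386 = -16559$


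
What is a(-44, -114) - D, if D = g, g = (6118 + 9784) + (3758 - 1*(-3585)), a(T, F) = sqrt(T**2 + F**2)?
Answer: -23245 + 2*sqrt(3733) ≈ -23123.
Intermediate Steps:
a(T, F) = sqrt(F**2 + T**2)
g = 23245 (g = 15902 + (3758 + 3585) = 15902 + 7343 = 23245)
D = 23245
a(-44, -114) - D = sqrt((-114)**2 + (-44)**2) - 1*23245 = sqrt(12996 + 1936) - 23245 = sqrt(14932) - 23245 = 2*sqrt(3733) - 23245 = -23245 + 2*sqrt(3733)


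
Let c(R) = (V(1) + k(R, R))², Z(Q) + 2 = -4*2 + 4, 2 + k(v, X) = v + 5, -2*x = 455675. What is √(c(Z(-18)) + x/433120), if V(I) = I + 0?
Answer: 3*√181025211/21656 ≈ 1.8639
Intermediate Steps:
x = -455675/2 (x = -½*455675 = -455675/2 ≈ -2.2784e+5)
k(v, X) = 3 + v (k(v, X) = -2 + (v + 5) = -2 + (5 + v) = 3 + v)
V(I) = I
Z(Q) = -6 (Z(Q) = -2 + (-4*2 + 4) = -2 + (-8 + 4) = -2 - 4 = -6)
c(R) = (4 + R)² (c(R) = (1 + (3 + R))² = (4 + R)²)
√(c(Z(-18)) + x/433120) = √((4 - 6)² - 455675/2/433120) = √((-2)² - 455675/2*1/433120) = √(4 - 91135/173248) = √(601857/173248) = 3*√181025211/21656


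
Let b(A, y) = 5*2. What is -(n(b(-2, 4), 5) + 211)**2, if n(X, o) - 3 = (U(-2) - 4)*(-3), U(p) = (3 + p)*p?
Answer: -53824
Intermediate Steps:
U(p) = p*(3 + p)
b(A, y) = 10
n(X, o) = 21 (n(X, o) = 3 + (-2*(3 - 2) - 4)*(-3) = 3 + (-2*1 - 4)*(-3) = 3 + (-2 - 4)*(-3) = 3 - 6*(-3) = 3 + 18 = 21)
-(n(b(-2, 4), 5) + 211)**2 = -(21 + 211)**2 = -1*232**2 = -1*53824 = -53824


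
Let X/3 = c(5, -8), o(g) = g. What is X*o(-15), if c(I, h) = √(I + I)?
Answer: -45*√10 ≈ -142.30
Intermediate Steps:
c(I, h) = √2*√I (c(I, h) = √(2*I) = √2*√I)
X = 3*√10 (X = 3*(√2*√5) = 3*√10 ≈ 9.4868)
X*o(-15) = (3*√10)*(-15) = -45*√10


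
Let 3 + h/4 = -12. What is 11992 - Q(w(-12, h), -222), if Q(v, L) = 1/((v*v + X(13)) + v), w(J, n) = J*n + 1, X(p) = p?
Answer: 6242735399/520575 ≈ 11992.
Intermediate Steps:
h = -60 (h = -12 + 4*(-12) = -12 - 48 = -60)
w(J, n) = 1 + J*n
Q(v, L) = 1/(13 + v + v**2) (Q(v, L) = 1/((v*v + 13) + v) = 1/((v**2 + 13) + v) = 1/((13 + v**2) + v) = 1/(13 + v + v**2))
11992 - Q(w(-12, h), -222) = 11992 - 1/(13 + (1 - 12*(-60)) + (1 - 12*(-60))**2) = 11992 - 1/(13 + (1 + 720) + (1 + 720)**2) = 11992 - 1/(13 + 721 + 721**2) = 11992 - 1/(13 + 721 + 519841) = 11992 - 1/520575 = 6242735399/520575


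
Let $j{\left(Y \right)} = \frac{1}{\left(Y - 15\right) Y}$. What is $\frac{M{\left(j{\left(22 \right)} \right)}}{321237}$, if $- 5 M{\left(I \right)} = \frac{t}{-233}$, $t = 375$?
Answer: $\frac{25}{24949407} \approx 1.002 \cdot 10^{-6}$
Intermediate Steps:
$j{\left(Y \right)} = \frac{1}{Y \left(-15 + Y\right)}$ ($j{\left(Y \right)} = \frac{1}{\left(-15 + Y\right) Y} = \frac{1}{Y \left(-15 + Y\right)}$)
$M{\left(I \right)} = \frac{75}{233}$ ($M{\left(I \right)} = - \frac{375 \frac{1}{-233}}{5} = - \frac{375 \left(- \frac{1}{233}\right)}{5} = \left(- \frac{1}{5}\right) \left(- \frac{375}{233}\right) = \frac{75}{233}$)
$\frac{M{\left(j{\left(22 \right)} \right)}}{321237} = \frac{75}{233 \cdot 321237} = \frac{75}{233} \cdot \frac{1}{321237} = \frac{25}{24949407}$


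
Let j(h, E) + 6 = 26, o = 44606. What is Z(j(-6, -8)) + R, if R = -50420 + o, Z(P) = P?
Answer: -5794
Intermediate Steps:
j(h, E) = 20 (j(h, E) = -6 + 26 = 20)
R = -5814 (R = -50420 + 44606 = -5814)
Z(j(-6, -8)) + R = 20 - 5814 = -5794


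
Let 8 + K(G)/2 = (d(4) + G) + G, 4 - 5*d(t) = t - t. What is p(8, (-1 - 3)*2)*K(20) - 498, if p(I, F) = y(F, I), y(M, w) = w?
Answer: 134/5 ≈ 26.800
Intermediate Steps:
d(t) = 4/5 (d(t) = 4/5 - (t - t)/5 = 4/5 - 1/5*0 = 4/5 + 0 = 4/5)
p(I, F) = I
K(G) = -72/5 + 4*G (K(G) = -16 + 2*((4/5 + G) + G) = -16 + 2*(4/5 + 2*G) = -16 + (8/5 + 4*G) = -72/5 + 4*G)
p(8, (-1 - 3)*2)*K(20) - 498 = 8*(-72/5 + 4*20) - 498 = 8*(-72/5 + 80) - 498 = 8*(328/5) - 498 = 2624/5 - 498 = 134/5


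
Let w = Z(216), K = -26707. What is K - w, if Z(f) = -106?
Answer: -26601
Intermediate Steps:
w = -106
K - w = -26707 - 1*(-106) = -26707 + 106 = -26601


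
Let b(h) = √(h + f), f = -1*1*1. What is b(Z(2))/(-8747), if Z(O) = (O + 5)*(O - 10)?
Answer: -I*√57/8747 ≈ -0.00086313*I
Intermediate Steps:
f = -1 (f = -1*1 = -1)
Z(O) = (-10 + O)*(5 + O) (Z(O) = (5 + O)*(-10 + O) = (-10 + O)*(5 + O))
b(h) = √(-1 + h) (b(h) = √(h - 1) = √(-1 + h))
b(Z(2))/(-8747) = √(-1 + (-50 + 2² - 5*2))/(-8747) = √(-1 + (-50 + 4 - 10))*(-1/8747) = √(-1 - 56)*(-1/8747) = √(-57)*(-1/8747) = (I*√57)*(-1/8747) = -I*√57/8747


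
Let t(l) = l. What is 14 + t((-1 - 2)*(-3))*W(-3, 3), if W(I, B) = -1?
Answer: 5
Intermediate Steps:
14 + t((-1 - 2)*(-3))*W(-3, 3) = 14 + ((-1 - 2)*(-3))*(-1) = 14 - 3*(-3)*(-1) = 14 + 9*(-1) = 14 - 9 = 5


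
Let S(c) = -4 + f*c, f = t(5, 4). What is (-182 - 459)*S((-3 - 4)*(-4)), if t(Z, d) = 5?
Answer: -87176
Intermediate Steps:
f = 5
S(c) = -4 + 5*c
(-182 - 459)*S((-3 - 4)*(-4)) = (-182 - 459)*(-4 + 5*((-3 - 4)*(-4))) = -641*(-4 + 5*(-7*(-4))) = -641*(-4 + 5*28) = -641*(-4 + 140) = -641*136 = -87176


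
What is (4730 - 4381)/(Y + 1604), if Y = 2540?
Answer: 349/4144 ≈ 0.084218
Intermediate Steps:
(4730 - 4381)/(Y + 1604) = (4730 - 4381)/(2540 + 1604) = 349/4144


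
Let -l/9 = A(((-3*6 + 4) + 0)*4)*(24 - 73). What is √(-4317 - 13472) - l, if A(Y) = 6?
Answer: -2646 + I*√17789 ≈ -2646.0 + 133.38*I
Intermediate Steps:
l = 2646 (l = -54*(24 - 73) = -54*(-49) = -9*(-294) = 2646)
√(-4317 - 13472) - l = √(-4317 - 13472) - 1*2646 = √(-17789) - 2646 = I*√17789 - 2646 = -2646 + I*√17789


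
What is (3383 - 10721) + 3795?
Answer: -3543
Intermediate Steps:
(3383 - 10721) + 3795 = -7338 + 3795 = -3543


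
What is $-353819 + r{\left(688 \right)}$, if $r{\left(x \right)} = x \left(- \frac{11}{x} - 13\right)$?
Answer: $-362774$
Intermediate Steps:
$r{\left(x \right)} = x \left(-13 - \frac{11}{x}\right)$
$-353819 + r{\left(688 \right)} = -353819 - 8955 = -362774$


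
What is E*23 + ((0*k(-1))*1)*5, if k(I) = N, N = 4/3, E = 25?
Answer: 575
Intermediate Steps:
N = 4/3 (N = 4*(⅓) = 4/3 ≈ 1.3333)
k(I) = 4/3
E*23 + ((0*k(-1))*1)*5 = 25*23 + ((0*(4/3))*1)*5 = 575 + (0*1)*5 = 575 + 0*5 = 575 + 0 = 575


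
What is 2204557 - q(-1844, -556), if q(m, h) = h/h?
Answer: 2204556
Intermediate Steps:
q(m, h) = 1
2204557 - q(-1844, -556) = 2204557 - 1*1 = 2204557 - 1 = 2204556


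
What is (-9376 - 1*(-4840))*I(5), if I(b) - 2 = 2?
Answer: -18144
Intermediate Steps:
I(b) = 4 (I(b) = 2 + 2 = 4)
(-9376 - 1*(-4840))*I(5) = (-9376 - 1*(-4840))*4 = (-9376 + 4840)*4 = -4536*4 = -18144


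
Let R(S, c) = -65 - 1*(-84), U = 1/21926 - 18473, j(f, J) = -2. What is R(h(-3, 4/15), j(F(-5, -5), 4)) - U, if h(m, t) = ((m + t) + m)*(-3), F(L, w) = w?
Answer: 405455591/21926 ≈ 18492.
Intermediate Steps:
h(m, t) = -6*m - 3*t (h(m, t) = (t + 2*m)*(-3) = -6*m - 3*t)
U = -405038997/21926 (U = 1/21926 - 18473 = -405038997/21926 ≈ -18473.)
R(S, c) = 19 (R(S, c) = -65 + 84 = 19)
R(h(-3, 4/15), j(F(-5, -5), 4)) - U = 19 - 1*(-405038997/21926) = 19 + 405038997/21926 = 405455591/21926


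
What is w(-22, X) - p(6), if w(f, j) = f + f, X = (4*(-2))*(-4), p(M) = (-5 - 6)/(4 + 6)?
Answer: -429/10 ≈ -42.900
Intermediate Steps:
p(M) = -11/10
X = 32 (X = -8*(-4) = 32)
w(f, j) = 2*f
w(-22, X) - p(6) = 2*(-22) - 1*(-11/10) = -44 + 11/10 = -429/10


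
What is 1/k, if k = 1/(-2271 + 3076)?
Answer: 805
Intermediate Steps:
k = 1/805 ≈ 0.0012422
1/k = 1/(1/805) = 805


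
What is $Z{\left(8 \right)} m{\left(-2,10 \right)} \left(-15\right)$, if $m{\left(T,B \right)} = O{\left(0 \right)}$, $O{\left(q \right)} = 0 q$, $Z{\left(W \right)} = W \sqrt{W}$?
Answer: $0$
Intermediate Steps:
$Z{\left(W \right)} = W^{\frac{3}{2}}$
$O{\left(q \right)} = 0$
$m{\left(T,B \right)} = 0$
$Z{\left(8 \right)} m{\left(-2,10 \right)} \left(-15\right) = 8^{\frac{3}{2}} \cdot 0 \left(-15\right) = 16 \sqrt{2} \cdot 0 \left(-15\right) = 0 \left(-15\right) = 0$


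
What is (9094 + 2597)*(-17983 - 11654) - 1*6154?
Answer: -346492321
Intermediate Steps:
(9094 + 2597)*(-17983 - 11654) - 1*6154 = 11691*(-29637) - 6154 = -346486167 - 6154 = -346492321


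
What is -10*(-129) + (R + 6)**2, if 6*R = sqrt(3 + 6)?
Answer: 5329/4 ≈ 1332.3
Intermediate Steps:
R = 1/2 (R = sqrt(3 + 6)/6 = sqrt(9)/6 = (1/6)*3 = 1/2 ≈ 0.50000)
-10*(-129) + (R + 6)**2 = -10*(-129) + (1/2 + 6)**2 = 1290 + (13/2)**2 = 1290 + 169/4 = 5329/4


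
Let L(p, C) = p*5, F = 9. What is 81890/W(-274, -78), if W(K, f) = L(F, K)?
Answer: 16378/9 ≈ 1819.8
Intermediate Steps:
L(p, C) = 5*p
W(K, f) = 45 (W(K, f) = 5*9 = 45)
81890/W(-274, -78) = 81890/45 = 81890*(1/45) = 16378/9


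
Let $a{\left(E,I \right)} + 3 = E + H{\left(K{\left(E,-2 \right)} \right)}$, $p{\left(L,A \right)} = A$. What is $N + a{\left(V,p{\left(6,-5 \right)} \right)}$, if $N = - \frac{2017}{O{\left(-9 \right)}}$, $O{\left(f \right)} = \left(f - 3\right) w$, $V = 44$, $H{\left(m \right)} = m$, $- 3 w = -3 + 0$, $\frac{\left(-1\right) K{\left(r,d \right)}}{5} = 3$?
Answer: $\frac{2329}{12} \approx 194.08$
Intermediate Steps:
$K{\left(r,d \right)} = -15$ ($K{\left(r,d \right)} = \left(-5\right) 3 = -15$)
$w = 1$ ($w = - \frac{-3 + 0}{3} = \left(- \frac{1}{3}\right) \left(-3\right) = 1$)
$a{\left(E,I \right)} = -18 + E$ ($a{\left(E,I \right)} = -3 + \left(E - 15\right) = -3 + \left(-15 + E\right) = -18 + E$)
$O{\left(f \right)} = -3 + f$ ($O{\left(f \right)} = \left(f - 3\right) 1 = \left(-3 + f\right) 1 = -3 + f$)
$N = \frac{2017}{12}$ ($N = - \frac{2017}{-3 - 9} = - \frac{2017}{-12} = \left(-2017\right) \left(- \frac{1}{12}\right) = \frac{2017}{12} \approx 168.08$)
$N + a{\left(V,p{\left(6,-5 \right)} \right)} = \frac{2017}{12} + \left(-18 + 44\right) = \frac{2017}{12} + 26 = \frac{2329}{12}$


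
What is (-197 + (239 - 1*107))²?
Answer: 4225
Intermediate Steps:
(-197 + (239 - 1*107))² = (-197 + (239 - 107))² = (-197 + 132)² = (-65)² = 4225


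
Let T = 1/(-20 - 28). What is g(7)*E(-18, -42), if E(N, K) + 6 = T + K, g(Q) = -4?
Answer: 2305/12 ≈ 192.08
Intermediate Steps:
T = -1/48 (T = 1/(-48) = -1/48 ≈ -0.020833)
E(N, K) = -289/48 + K (E(N, K) = -6 + (-1/48 + K) = -289/48 + K)
g(7)*E(-18, -42) = -4*(-289/48 - 42) = -4*(-2305/48) = 2305/12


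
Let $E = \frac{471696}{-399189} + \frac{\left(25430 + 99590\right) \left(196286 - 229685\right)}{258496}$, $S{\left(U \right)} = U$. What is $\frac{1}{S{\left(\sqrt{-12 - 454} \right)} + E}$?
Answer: $- \frac{24377946098023473770864}{393811856563134349900186337} - \frac{1509058976403763456 i \sqrt{466}}{393811856563134349900186337} \approx -6.1903 \cdot 10^{-5} - 8.272 \cdot 10^{-8} i$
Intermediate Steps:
$E = - \frac{19844675692529}{1228437616}$ ($E = 471696 \left(- \frac{1}{399189}\right) + 125020 \left(-33399\right) \frac{1}{258496} = - \frac{157232}{133063} - \frac{149126535}{9232} = - \frac{19844675692529}{1228437616} \approx -16154.0$)
$\frac{1}{S{\left(\sqrt{-12 - 454} \right)} + E} = \frac{1}{\sqrt{-12 - 454} - \frac{19844675692529}{1228437616}} = \frac{1}{\sqrt{-466} - \frac{19844675692529}{1228437616}} = \frac{1}{i \sqrt{466} - \frac{19844675692529}{1228437616}} = \frac{1}{- \frac{19844675692529}{1228437616} + i \sqrt{466}}$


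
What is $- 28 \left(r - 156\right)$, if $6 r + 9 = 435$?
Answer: $2380$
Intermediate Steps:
$r = 71$ ($r = - \frac{3}{2} + \frac{1}{6} \cdot 435 = - \frac{3}{2} + \frac{145}{2} = 71$)
$- 28 \left(r - 156\right) = - 28 \left(71 - 156\right) = \left(-28\right) \left(-85\right) = 2380$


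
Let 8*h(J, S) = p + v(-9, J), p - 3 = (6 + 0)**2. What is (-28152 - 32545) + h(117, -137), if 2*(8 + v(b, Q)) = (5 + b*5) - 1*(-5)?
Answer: -971125/16 ≈ -60695.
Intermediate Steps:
p = 39 (p = 3 + (6 + 0)**2 = 3 + 6**2 = 3 + 36 = 39)
v(b, Q) = -3 + 5*b/2 (v(b, Q) = -8 + ((5 + b*5) - 1*(-5))/2 = -8 + ((5 + 5*b) + 5)/2 = -8 + (10 + 5*b)/2 = -8 + (5 + 5*b/2) = -3 + 5*b/2)
h(J, S) = 27/16 (h(J, S) = (39 + (-3 + (5/2)*(-9)))/8 = (39 + (-3 - 45/2))/8 = (39 - 51/2)/8 = (1/8)*(27/2) = 27/16)
(-28152 - 32545) + h(117, -137) = (-28152 - 32545) + 27/16 = -60697 + 27/16 = -971125/16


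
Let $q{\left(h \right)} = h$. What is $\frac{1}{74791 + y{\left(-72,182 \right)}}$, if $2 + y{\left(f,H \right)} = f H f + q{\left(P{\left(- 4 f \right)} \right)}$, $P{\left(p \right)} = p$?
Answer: $\frac{1}{1018565} \approx 9.8177 \cdot 10^{-7}$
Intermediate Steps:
$y{\left(f,H \right)} = -2 - 4 f + H f^{2}$ ($y{\left(f,H \right)} = -2 + \left(f H f - 4 f\right) = -2 + \left(H f f - 4 f\right) = -2 + \left(H f^{2} - 4 f\right) = -2 + \left(- 4 f + H f^{2}\right) = -2 - 4 f + H f^{2}$)
$\frac{1}{74791 + y{\left(-72,182 \right)}} = \frac{1}{74791 - \left(-286 - 943488\right)} = \frac{1}{74791 + \left(-2 + 288 + 182 \cdot 5184\right)} = \frac{1}{74791 + \left(-2 + 288 + 943488\right)} = \frac{1}{74791 + 943774} = \frac{1}{1018565}$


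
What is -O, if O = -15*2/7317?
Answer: 10/2439 ≈ 0.0041000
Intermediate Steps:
O = -10/2439 (O = -30*1/7317 = -10/2439 ≈ -0.0041000)
-O = -1*(-10/2439) = 10/2439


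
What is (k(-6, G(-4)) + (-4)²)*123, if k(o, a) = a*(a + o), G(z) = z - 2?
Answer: 10824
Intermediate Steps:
G(z) = -2 + z
(k(-6, G(-4)) + (-4)²)*123 = ((-2 - 4)*((-2 - 4) - 6) + (-4)²)*123 = (-6*(-6 - 6) + 16)*123 = (-6*(-12) + 16)*123 = (72 + 16)*123 = 88*123 = 10824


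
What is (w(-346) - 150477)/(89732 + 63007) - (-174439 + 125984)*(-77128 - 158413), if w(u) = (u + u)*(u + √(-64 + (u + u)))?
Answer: -1743231461306590/152739 - 1384*I*√21/50913 ≈ -1.1413e+10 - 0.12457*I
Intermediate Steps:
w(u) = 2*u*(u + √(-64 + 2*u)) (w(u) = (2*u)*(u + √(-64 + 2*u)) = 2*u*(u + √(-64 + 2*u)))
(w(-346) - 150477)/(89732 + 63007) - (-174439 + 125984)*(-77128 - 158413) = (2*(-346)*(-346 + √(-64 + 2*(-346))) - 150477)/(89732 + 63007) - (-174439 + 125984)*(-77128 - 158413) = (2*(-346)*(-346 + √(-64 - 692)) - 150477)/152739 - (-48455)*(-235541) = (2*(-346)*(-346 + √(-756)) - 150477)*(1/152739) - 1*11413139155 = (2*(-346)*(-346 + 6*I*√21) - 150477)*(1/152739) - 11413139155 = ((239432 - 4152*I*√21) - 150477)*(1/152739) - 11413139155 = (88955 - 4152*I*√21)*(1/152739) - 11413139155 = (88955/152739 - 1384*I*√21/50913) - 11413139155 = -1743231461306590/152739 - 1384*I*√21/50913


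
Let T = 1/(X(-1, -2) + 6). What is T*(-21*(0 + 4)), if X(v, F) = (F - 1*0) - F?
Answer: -14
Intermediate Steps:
X(v, F) = 0 (X(v, F) = (F + 0) - F = F - F = 0)
T = 1/6 (T = 1/(0 + 6) = 1/6 ≈ 0.16667)
T*(-21*(0 + 4)) = (-21*(0 + 4))/6 = (-21*4)/6 = (1/6)*(-84) = -14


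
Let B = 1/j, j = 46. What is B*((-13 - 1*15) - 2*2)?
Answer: -16/23 ≈ -0.69565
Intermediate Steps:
B = 1/46 ≈ 0.021739
B*((-13 - 1*15) - 2*2) = ((-13 - 1*15) - 2*2)/46 = ((-13 - 15) - 4)/46 = (-28 - 4)/46 = (1/46)*(-32) = -16/23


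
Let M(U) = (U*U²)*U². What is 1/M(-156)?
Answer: -1/92389579776 ≈ -1.0824e-11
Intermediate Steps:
M(U) = U⁵ (M(U) = U³*U² = U⁵)
1/M(-156) = 1/((-156)⁵) = 1/(-92389579776) = -1/92389579776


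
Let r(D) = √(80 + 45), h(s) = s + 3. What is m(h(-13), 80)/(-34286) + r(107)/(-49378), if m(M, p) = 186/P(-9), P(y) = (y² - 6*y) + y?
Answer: -1/23226 - 5*√5/49378 ≈ -0.00026948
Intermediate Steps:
h(s) = 3 + s
P(y) = y² - 5*y
m(M, p) = 31/21 (m(M, p) = 186/((-9*(-5 - 9))) = 186/((-9*(-14))) = 186/126 = 186*(1/126) = 31/21)
r(D) = 5*√5 (r(D) = √125 = 5*√5)
m(h(-13), 80)/(-34286) + r(107)/(-49378) = (31/21)/(-34286) + (5*√5)/(-49378) = (31/21)*(-1/34286) + (5*√5)*(-1/49378) = -1/23226 - 5*√5/49378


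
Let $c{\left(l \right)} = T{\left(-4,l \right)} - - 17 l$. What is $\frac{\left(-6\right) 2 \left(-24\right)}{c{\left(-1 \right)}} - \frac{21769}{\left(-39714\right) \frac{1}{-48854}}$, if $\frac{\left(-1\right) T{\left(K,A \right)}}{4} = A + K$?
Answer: $- \frac{529845091}{19857} \approx -26683.0$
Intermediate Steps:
$T{\left(K,A \right)} = - 4 A - 4 K$ ($T{\left(K,A \right)} = - 4 \left(A + K\right) = - 4 A - 4 K$)
$c{\left(l \right)} = 16 + 13 l$ ($c{\left(l \right)} = \left(- 4 l - -16\right) - - 17 l = \left(- 4 l + 16\right) + 17 l = \left(16 - 4 l\right) + 17 l = 16 + 13 l$)
$\frac{\left(-6\right) 2 \left(-24\right)}{c{\left(-1 \right)}} - \frac{21769}{\left(-39714\right) \frac{1}{-48854}} = \frac{\left(-6\right) 2 \left(-24\right)}{16 + 13 \left(-1\right)} - \frac{21769}{\left(-39714\right) \frac{1}{-48854}} = \frac{\left(-12\right) \left(-24\right)}{16 - 13} - \frac{21769}{\left(-39714\right) \left(- \frac{1}{48854}\right)} = \frac{288}{3} - \frac{21769}{\frac{19857}{24427}} = 288 \cdot \frac{1}{3} - \frac{531751363}{19857} = 96 - \frac{531751363}{19857} = - \frac{529845091}{19857}$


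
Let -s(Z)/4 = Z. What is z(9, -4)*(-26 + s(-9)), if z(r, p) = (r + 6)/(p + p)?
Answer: -75/4 ≈ -18.750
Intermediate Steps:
s(Z) = -4*Z
z(r, p) = (6 + r)/(2*p) (z(r, p) = (6 + r)/((2*p)) = (6 + r)*(1/(2*p)) = (6 + r)/(2*p))
z(9, -4)*(-26 + s(-9)) = ((1/2)*(6 + 9)/(-4))*(-26 - 4*(-9)) = ((1/2)*(-1/4)*15)*(-26 + 36) = -15/8*10 = -75/4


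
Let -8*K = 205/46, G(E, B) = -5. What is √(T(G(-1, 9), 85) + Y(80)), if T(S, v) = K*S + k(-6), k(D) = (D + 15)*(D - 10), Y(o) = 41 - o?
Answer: I*√1525337/92 ≈ 13.424*I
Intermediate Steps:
K = -205/368 (K = -205/(8*46) = -⅛*205/46 = -205/368 ≈ -0.55707)
k(D) = (-10 + D)*(15 + D) (k(D) = (15 + D)*(-10 + D) = (-10 + D)*(15 + D))
T(S, v) = -144 - 205*S/368 (T(S, v) = -205*S/368 + (-150 + (-6)² + 5*(-6)) = -205*S/368 + (-150 + 36 - 30) = -205*S/368 - 144 = -144 - 205*S/368)
√(T(G(-1, 9), 85) + Y(80)) = √((-144 - 205/368*(-5)) + (41 - 1*80)) = √((-144 + 1025/368) + (41 - 80)) = √(-51967/368 - 39) = √(-66319/368) = I*√1525337/92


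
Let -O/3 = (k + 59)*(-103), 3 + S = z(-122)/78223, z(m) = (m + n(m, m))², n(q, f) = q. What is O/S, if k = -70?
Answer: 265879977/175133 ≈ 1518.2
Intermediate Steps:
z(m) = 4*m² (z(m) = (m + m)² = (2*m)² = 4*m²)
S = -175133/78223 (S = -3 + (4*(-122)²)/78223 = -3 + (4*14884)*(1/78223) = -3 + 59536*(1/78223) = -3 + 59536/78223 = -175133/78223 ≈ -2.2389)
O = -3399 (O = -3*(-70 + 59)*(-103) = -(-33)*(-103) = -3*1133 = -3399)
O/S = -3399/(-175133/78223) = -3399*(-78223/175133) = 265879977/175133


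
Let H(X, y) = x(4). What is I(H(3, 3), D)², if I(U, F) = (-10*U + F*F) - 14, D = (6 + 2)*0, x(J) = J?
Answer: 2916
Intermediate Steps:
H(X, y) = 4
D = 0 (D = 8*0 = 0)
I(U, F) = -14 + F² - 10*U (I(U, F) = (-10*U + F²) - 14 = (F² - 10*U) - 14 = -14 + F² - 10*U)
I(H(3, 3), D)² = (-14 + 0² - 10*4)² = (-14 + 0 - 40)² = (-54)² = 2916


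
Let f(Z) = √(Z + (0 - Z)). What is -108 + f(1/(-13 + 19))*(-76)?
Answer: -108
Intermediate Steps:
f(Z) = 0 (f(Z) = √(Z - Z) = √0 = 0)
-108 + f(1/(-13 + 19))*(-76) = -108 + 0*(-76) = -108 + 0 = -108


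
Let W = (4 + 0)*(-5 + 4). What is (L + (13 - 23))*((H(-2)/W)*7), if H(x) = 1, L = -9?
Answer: 133/4 ≈ 33.250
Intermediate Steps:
W = -4 (W = 4*(-1) = -4)
(L + (13 - 23))*((H(-2)/W)*7) = (-9 + (13 - 23))*((1/(-4))*7) = (-9 - 10)*((1*(-¼))*7) = -(-19)*7/4 = -19*(-7/4) = 133/4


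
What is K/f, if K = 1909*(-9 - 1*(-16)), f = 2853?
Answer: 13363/2853 ≈ 4.6838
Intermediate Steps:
K = 13363 (K = 1909*(-9 + 16) = 1909*7 = 13363)
K/f = 13363/2853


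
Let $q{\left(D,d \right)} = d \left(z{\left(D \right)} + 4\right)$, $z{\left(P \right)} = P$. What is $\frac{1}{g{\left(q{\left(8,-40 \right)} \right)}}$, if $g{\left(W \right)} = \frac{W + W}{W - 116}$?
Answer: $\frac{149}{240} \approx 0.62083$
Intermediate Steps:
$q{\left(D,d \right)} = d \left(4 + D\right)$ ($q{\left(D,d \right)} = d \left(D + 4\right) = d \left(4 + D\right)$)
$g{\left(W \right)} = \frac{2 W}{-116 + W}$
$\frac{1}{g{\left(q{\left(8,-40 \right)} \right)}} = \frac{1}{2 \left(- 40 \left(4 + 8\right)\right) \frac{1}{-116 - 40 \left(4 + 8\right)}} = \frac{1}{2 \left(\left(-40\right) 12\right) \frac{1}{-116 - 480}} = \frac{1}{2 \left(-480\right) \frac{1}{-116 - 480}} = \frac{1}{2 \left(-480\right) \frac{1}{-596}} = \frac{1}{2 \left(-480\right) \left(- \frac{1}{596}\right)} = \frac{1}{\frac{240}{149}} = \frac{149}{240}$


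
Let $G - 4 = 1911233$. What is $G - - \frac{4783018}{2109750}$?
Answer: $\frac{2016118521884}{1054875} \approx 1.9112 \cdot 10^{6}$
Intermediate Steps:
$G = 1911237$ ($G = 4 + 1911233 = 1911237$)
$G - - \frac{4783018}{2109750} = 1911237 - - \frac{4783018}{2109750} = 1911237 - \left(-4783018\right) \frac{1}{2109750} = 1911237 - - \frac{2391509}{1054875} = 1911237 + \frac{2391509}{1054875} = \frac{2016118521884}{1054875}$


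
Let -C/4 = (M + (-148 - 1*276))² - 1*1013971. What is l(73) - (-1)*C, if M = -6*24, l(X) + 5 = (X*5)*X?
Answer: 2792028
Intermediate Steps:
l(X) = -5 + 5*X² (l(X) = -5 + (X*5)*X = -5 + (5*X)*X = -5 + 5*X²)
M = -144
C = 2765388 (C = -4*((-144 + (-148 - 1*276))² - 1*1013971) = -4*((-144 + (-148 - 276))² - 1013971) = -4*((-144 - 424)² - 1013971) = -4*((-568)² - 1013971) = -4*(322624 - 1013971) = -4*(-691347) = 2765388)
l(73) - (-1)*C = (-5 + 5*73²) - (-1)*2765388 = (-5 + 5*5329) - 1*(-2765388) = (-5 + 26645) + 2765388 = 26640 + 2765388 = 2792028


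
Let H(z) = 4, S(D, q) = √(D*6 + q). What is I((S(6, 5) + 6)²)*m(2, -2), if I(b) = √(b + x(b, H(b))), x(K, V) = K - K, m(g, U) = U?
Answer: -12 - 2*√41 ≈ -24.806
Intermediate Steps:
S(D, q) = √(q + 6*D) (S(D, q) = √(6*D + q) = √(q + 6*D))
x(K, V) = 0
I(b) = √b (I(b) = √(b + 0) = √b)
I((S(6, 5) + 6)²)*m(2, -2) = √((√(5 + 6*6) + 6)²)*(-2) = √((√(5 + 36) + 6)²)*(-2) = √((√41 + 6)²)*(-2) = √((6 + √41)²)*(-2) = (6 + √41)*(-2) = -12 - 2*√41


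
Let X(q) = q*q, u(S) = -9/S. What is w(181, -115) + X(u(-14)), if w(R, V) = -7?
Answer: -1291/196 ≈ -6.5867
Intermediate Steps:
X(q) = q²
w(181, -115) + X(u(-14)) = -7 + (-9/(-14))² = -7 + (-9*(-1/14))² = -7 + (9/14)² = -7 + 81/196 = -1291/196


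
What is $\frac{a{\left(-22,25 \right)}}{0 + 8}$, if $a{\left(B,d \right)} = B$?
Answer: $- \frac{11}{4} \approx -2.75$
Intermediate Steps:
$\frac{a{\left(-22,25 \right)}}{0 + 8} = \frac{1}{0 + 8} \left(-22\right) = \frac{1}{8} \left(-22\right) = - \frac{11}{4}$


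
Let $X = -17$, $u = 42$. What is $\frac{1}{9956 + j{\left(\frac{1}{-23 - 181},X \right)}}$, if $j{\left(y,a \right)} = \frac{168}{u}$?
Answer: $\frac{1}{9960} \approx 0.0001004$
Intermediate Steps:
$j{\left(y,a \right)} = 4$ ($j{\left(y,a \right)} = \frac{168}{42} = 168 \cdot \frac{1}{42} = 4$)
$\frac{1}{9956 + j{\left(\frac{1}{-23 - 181},X \right)}} = \frac{1}{9956 + 4} = \frac{1}{9960}$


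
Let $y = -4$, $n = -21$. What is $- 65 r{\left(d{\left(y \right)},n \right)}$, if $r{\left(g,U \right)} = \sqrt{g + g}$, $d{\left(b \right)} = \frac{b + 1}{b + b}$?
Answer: $- \frac{65 \sqrt{3}}{2} \approx -56.292$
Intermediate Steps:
$d{\left(b \right)} = \frac{1 + b}{2 b}$
$r{\left(g,U \right)} = \sqrt{2} \sqrt{g}$ ($r{\left(g,U \right)} = \sqrt{2 g} = \sqrt{2} \sqrt{g}$)
$- 65 r{\left(d{\left(y \right)},n \right)} = - 65 \sqrt{2} \sqrt{\frac{1 - 4}{2 \left(-4\right)}} = - 65 \sqrt{2} \sqrt{\frac{1}{2} \left(- \frac{1}{4}\right) \left(-3\right)} = - 65 \sqrt{2} \sqrt{\frac{3}{8}} = - 65 \sqrt{2} \frac{\sqrt{6}}{4} = - 65 \frac{\sqrt{3}}{2} = - \frac{65 \sqrt{3}}{2}$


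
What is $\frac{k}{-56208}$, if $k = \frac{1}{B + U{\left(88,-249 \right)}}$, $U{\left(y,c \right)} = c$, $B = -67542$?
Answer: $\frac{1}{3810396528} \approx 2.6244 \cdot 10^{-10}$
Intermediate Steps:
$k = - \frac{1}{67791}$ ($k = \frac{1}{-67542 - 249} = \frac{1}{-67791} = - \frac{1}{67791} \approx -1.4751 \cdot 10^{-5}$)
$\frac{k}{-56208} = - \frac{1}{67791 \left(-56208\right)} = \left(- \frac{1}{67791}\right) \left(- \frac{1}{56208}\right) = \frac{1}{3810396528}$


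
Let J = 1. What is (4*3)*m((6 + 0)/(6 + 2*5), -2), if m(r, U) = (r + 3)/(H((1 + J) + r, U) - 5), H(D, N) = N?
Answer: -81/14 ≈ -5.7857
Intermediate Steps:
m(r, U) = (3 + r)/(-5 + U) (m(r, U) = (r + 3)/(U - 5) = (3 + r)/(-5 + U))
(4*3)*m((6 + 0)/(6 + 2*5), -2) = (4*3)*((3 + (6 + 0)/(6 + 2*5))/(-5 - 2)) = 12*((3 + 6/(6 + 10))/(-7)) = 12*(-(3 + 6/16)/7) = 12*(-(3 + 6*(1/16))/7) = 12*(-(3 + 3/8)/7) = 12*(-1/7*27/8) = 12*(-27/56) = -81/14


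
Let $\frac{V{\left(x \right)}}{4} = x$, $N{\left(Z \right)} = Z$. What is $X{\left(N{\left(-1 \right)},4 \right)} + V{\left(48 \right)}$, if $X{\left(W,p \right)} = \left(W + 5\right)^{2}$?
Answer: $208$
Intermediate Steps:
$X{\left(W,p \right)} = \left(5 + W\right)^{2}$
$V{\left(x \right)} = 4 x$
$X{\left(N{\left(-1 \right)},4 \right)} + V{\left(48 \right)} = \left(5 - 1\right)^{2} + 4 \cdot 48 = 4^{2} + 192 = 16 + 192 = 208$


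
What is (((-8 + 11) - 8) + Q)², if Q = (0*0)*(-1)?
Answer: 25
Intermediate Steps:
Q = 0 (Q = 0*(-1) = 0)
(((-8 + 11) - 8) + Q)² = (((-8 + 11) - 8) + 0)² = ((3 - 8) + 0)² = (-5 + 0)² = (-5)² = 25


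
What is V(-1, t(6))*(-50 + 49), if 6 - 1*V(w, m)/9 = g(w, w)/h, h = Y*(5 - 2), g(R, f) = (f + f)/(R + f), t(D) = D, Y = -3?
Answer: -55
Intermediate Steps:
g(R, f) = 2*f/(R + f) (g(R, f) = (2*f)/(R + f) = 2*f/(R + f))
h = -9 (h = -3*(5 - 2) = -3*3 = -9)
V(w, m) = 55 (V(w, m) = 54 - 9*2*w/(w + w)/(-9) = 54 - 9*2*w/((2*w))*(-1)/9 = 54 - 9*2*w*(1/(2*w))*(-1)/9 = 54 - 9*(-1)/9 = 54 - 9*(-1/9) = 54 + 1 = 55)
V(-1, t(6))*(-50 + 49) = 55*(-50 + 49) = 55*(-1) = -55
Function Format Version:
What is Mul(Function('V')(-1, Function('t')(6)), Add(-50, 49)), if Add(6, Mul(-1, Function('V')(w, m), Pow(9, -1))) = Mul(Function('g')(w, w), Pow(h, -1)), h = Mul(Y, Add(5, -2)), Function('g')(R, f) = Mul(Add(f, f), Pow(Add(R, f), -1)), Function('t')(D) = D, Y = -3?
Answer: -55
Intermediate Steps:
Function('g')(R, f) = Mul(2, f, Pow(Add(R, f), -1)) (Function('g')(R, f) = Mul(Mul(2, f), Pow(Add(R, f), -1)) = Mul(2, f, Pow(Add(R, f), -1)))
h = -9 (h = Mul(-3, Add(5, -2)) = Mul(-3, 3) = -9)
Function('V')(w, m) = 55 (Function('V')(w, m) = Add(54, Mul(-9, Mul(Mul(2, w, Pow(Add(w, w), -1)), Pow(-9, -1)))) = Add(54, Mul(-9, Mul(Mul(2, w, Pow(Mul(2, w), -1)), Rational(-1, 9)))) = Add(54, Mul(-9, Mul(Mul(2, w, Mul(Rational(1, 2), Pow(w, -1))), Rational(-1, 9)))) = Add(54, Mul(-9, Mul(1, Rational(-1, 9)))) = Add(54, Mul(-9, Rational(-1, 9))) = Add(54, 1) = 55)
Mul(Function('V')(-1, Function('t')(6)), Add(-50, 49)) = Mul(55, Add(-50, 49)) = Mul(55, -1) = -55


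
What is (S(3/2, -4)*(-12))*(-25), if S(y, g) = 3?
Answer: 900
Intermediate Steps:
(S(3/2, -4)*(-12))*(-25) = (3*(-12))*(-25) = -36*(-25) = 900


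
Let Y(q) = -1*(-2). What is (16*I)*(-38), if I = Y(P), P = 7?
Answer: -1216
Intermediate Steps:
Y(q) = 2
I = 2
(16*I)*(-38) = (16*2)*(-38) = 32*(-38) = -1216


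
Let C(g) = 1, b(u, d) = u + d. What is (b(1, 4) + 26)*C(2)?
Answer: 31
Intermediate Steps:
b(u, d) = d + u
(b(1, 4) + 26)*C(2) = ((4 + 1) + 26)*1 = (5 + 26)*1 = 31*1 = 31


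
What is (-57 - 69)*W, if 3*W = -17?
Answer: 714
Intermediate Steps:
W = -17/3 (W = (1/3)*(-17) = -17/3 ≈ -5.6667)
(-57 - 69)*W = (-57 - 69)*(-17/3) = -126*(-17/3) = 714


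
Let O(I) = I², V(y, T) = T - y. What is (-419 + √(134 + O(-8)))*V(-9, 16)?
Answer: -10475 + 75*√22 ≈ -10123.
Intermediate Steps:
(-419 + √(134 + O(-8)))*V(-9, 16) = (-419 + √(134 + (-8)²))*(16 - 1*(-9)) = (-419 + √(134 + 64))*(16 + 9) = (-419 + √198)*25 = (-419 + 3*√22)*25 = -10475 + 75*√22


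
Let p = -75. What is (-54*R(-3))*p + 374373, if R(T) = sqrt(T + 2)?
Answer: 374373 + 4050*I ≈ 3.7437e+5 + 4050.0*I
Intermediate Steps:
R(T) = sqrt(2 + T)
(-54*R(-3))*p + 374373 = -54*sqrt(2 - 3)*(-75) + 374373 = -54*I*(-75) + 374373 = 4050*I + 374373 = 374373 + 4050*I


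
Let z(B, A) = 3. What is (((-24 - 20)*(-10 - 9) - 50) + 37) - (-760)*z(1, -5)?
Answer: 3103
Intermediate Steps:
(((-24 - 20)*(-10 - 9) - 50) + 37) - (-760)*z(1, -5) = (((-24 - 20)*(-10 - 9) - 50) + 37) - (-760)*3 = ((-44*(-19) - 50) + 37) - 95*(-24) = ((836 - 50) + 37) + 2280 = (786 + 37) + 2280 = 823 + 2280 = 3103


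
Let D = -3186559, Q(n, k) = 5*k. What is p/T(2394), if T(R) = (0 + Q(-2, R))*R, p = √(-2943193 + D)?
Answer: I*√1532438/14328090 ≈ 8.6398e-5*I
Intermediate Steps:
p = 2*I*√1532438 (p = √(-2943193 - 3186559) = √(-6129752) = 2*I*√1532438 ≈ 2475.8*I)
T(R) = 5*R² (T(R) = (0 + 5*R)*R = (5*R)*R = 5*R²)
p/T(2394) = (2*I*√1532438)/((5*2394²)) = (2*I*√1532438)/((5*5731236)) = (2*I*√1532438)/28656180 = (2*I*√1532438)*(1/28656180) = I*√1532438/14328090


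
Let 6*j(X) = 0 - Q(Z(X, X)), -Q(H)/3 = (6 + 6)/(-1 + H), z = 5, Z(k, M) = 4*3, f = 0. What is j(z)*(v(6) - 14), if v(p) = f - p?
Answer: -120/11 ≈ -10.909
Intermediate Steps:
Z(k, M) = 12
v(p) = -p (v(p) = 0 - p = -p)
Q(H) = -36/(-1 + H) (Q(H) = -3*(6 + 6)/(-1 + H) = -36/(-1 + H))
j(X) = 6/11 (j(X) = (0 - (-36)/(-1 + 12))/6 = (0 - (-36)/11)/6 = (0 - 1*(-36/11))/6 = (0 + 36/11)/6 = (1/6)*(36/11) = 6/11)
j(z)*(v(6) - 14) = 6*(-1*6 - 14)/11 = 6*(-6 - 14)/11 = (6/11)*(-20) = -120/11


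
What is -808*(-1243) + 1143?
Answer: 1005487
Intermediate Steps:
-808*(-1243) + 1143 = 1004344 + 1143 = 1005487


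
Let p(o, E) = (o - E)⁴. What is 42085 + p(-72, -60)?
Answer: 62821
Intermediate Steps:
42085 + p(-72, -60) = 42085 + (-60 - 1*(-72))⁴ = 42085 + (-60 + 72)⁴ = 42085 + 12⁴ = 42085 + 20736 = 62821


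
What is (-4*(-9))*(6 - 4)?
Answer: 72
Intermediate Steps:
(-4*(-9))*(6 - 4) = 36*2 = 72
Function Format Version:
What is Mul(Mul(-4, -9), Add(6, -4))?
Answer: 72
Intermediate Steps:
Mul(Mul(-4, -9), Add(6, -4)) = Mul(36, 2) = 72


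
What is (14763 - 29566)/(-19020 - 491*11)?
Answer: 14803/24421 ≈ 0.60616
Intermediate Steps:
(14763 - 29566)/(-19020 - 491*11) = -14803/(-19020 - 5401) = -14803/(-24421) = -14803*(-1/24421) = 14803/24421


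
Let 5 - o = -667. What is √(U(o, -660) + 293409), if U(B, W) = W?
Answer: √292749 ≈ 541.06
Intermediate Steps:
o = 672 (o = 5 - 1*(-667) = 5 + 667 = 672)
√(U(o, -660) + 293409) = √(-660 + 293409) = √292749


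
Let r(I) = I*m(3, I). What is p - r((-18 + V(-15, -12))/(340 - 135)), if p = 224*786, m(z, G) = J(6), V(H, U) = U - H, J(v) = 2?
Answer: 7218630/41 ≈ 1.7606e+5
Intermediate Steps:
m(z, G) = 2
r(I) = 2*I (r(I) = I*2 = 2*I)
p = 176064
p - r((-18 + V(-15, -12))/(340 - 135)) = 176064 - 2*(-18 + (-12 - 1*(-15)))/(340 - 135) = 176064 - 2*(-18 + (-12 + 15))/205 = 176064 - 2*(-18 + 3)*(1/205) = 176064 - 2*(-15*1/205) = 176064 - 2*(-3)/41 = 176064 - 1*(-6/41) = 176064 + 6/41 = 7218630/41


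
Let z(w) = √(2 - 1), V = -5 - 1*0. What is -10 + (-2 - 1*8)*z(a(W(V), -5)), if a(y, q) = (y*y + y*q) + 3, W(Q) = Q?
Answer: -20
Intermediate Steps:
V = -5 (V = -5 + 0 = -5)
a(y, q) = 3 + y² + q*y (a(y, q) = (y² + q*y) + 3 = 3 + y² + q*y)
z(w) = 1 (z(w) = √1 = 1)
-10 + (-2 - 1*8)*z(a(W(V), -5)) = -10 + (-2 - 1*8)*1 = -10 + (-2 - 8)*1 = -10 - 10*1 = -10 - 10 = -20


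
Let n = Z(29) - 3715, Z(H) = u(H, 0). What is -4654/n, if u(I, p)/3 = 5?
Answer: 2327/1850 ≈ 1.2578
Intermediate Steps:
u(I, p) = 15 (u(I, p) = 3*5 = 15)
Z(H) = 15
n = -3700 (n = 15 - 3715 = -3700)
-4654/n = -4654/(-3700) = -4654*(-1/3700) = 2327/1850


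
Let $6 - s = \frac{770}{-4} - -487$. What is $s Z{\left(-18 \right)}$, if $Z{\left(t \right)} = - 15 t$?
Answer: $-77895$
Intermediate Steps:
$s = - \frac{577}{2}$ ($s = 6 - \left(\frac{770}{-4} - -487\right) = 6 - \left(770 \left(- \frac{1}{4}\right) + 487\right) = 6 - \left(- \frac{385}{2} + 487\right) = 6 - \frac{589}{2} = - \frac{577}{2} \approx -288.5$)
$s Z{\left(-18 \right)} = - \frac{577 \left(\left(-15\right) \left(-18\right)\right)}{2} = \left(- \frac{577}{2}\right) 270 = -77895$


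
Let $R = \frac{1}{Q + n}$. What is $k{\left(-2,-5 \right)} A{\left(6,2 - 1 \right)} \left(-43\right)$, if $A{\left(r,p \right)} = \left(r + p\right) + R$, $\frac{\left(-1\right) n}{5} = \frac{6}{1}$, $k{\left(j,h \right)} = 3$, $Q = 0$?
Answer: $- \frac{8987}{10} \approx -898.7$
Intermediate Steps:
$n = -30$ ($n = - 5 \cdot \frac{6}{1} = - 5 \cdot 6 \cdot 1 = \left(-5\right) 6 = -30$)
$R = - \frac{1}{30}$ ($R = \frac{1}{0 - 30} = \frac{1}{-30} = - \frac{1}{30} \approx -0.033333$)
$A{\left(r,p \right)} = - \frac{1}{30} + p + r$ ($A{\left(r,p \right)} = \left(r + p\right) - \frac{1}{30} = \left(p + r\right) - \frac{1}{30} = - \frac{1}{30} + p + r$)
$k{\left(-2,-5 \right)} A{\left(6,2 - 1 \right)} \left(-43\right) = 3 \left(- \frac{1}{30} + \left(2 - 1\right) + 6\right) \left(-43\right) = 3 \left(- \frac{1}{30} + 1 + 6\right) \left(-43\right) = 3 \cdot \frac{209}{30} \left(-43\right) = \frac{209}{10} \left(-43\right) = - \frac{8987}{10}$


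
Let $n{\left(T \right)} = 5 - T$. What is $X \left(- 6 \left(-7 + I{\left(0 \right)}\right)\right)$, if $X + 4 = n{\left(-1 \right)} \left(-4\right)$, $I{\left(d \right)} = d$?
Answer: $-1176$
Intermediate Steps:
$X = -28$ ($X = -4 + \left(5 - -1\right) \left(-4\right) = -4 + \left(5 + 1\right) \left(-4\right) = -4 + 6 \left(-4\right) = -4 - 24 = -28$)
$X \left(- 6 \left(-7 + I{\left(0 \right)}\right)\right) = - 28 \left(- 6 \left(-7 + 0\right)\right) = - 28 \left(\left(-6\right) \left(-7\right)\right) = \left(-28\right) 42 = -1176$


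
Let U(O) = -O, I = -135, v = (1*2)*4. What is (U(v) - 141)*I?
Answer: 20115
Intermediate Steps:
v = 8 (v = 2*4 = 8)
(U(v) - 141)*I = (-1*8 - 141)*(-135) = (-8 - 141)*(-135) = -149*(-135) = 20115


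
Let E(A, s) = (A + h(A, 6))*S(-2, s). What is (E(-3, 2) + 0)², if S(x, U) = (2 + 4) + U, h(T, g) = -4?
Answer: 3136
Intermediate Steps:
S(x, U) = 6 + U
E(A, s) = (-4 + A)*(6 + s) (E(A, s) = (A - 4)*(6 + s) = (-4 + A)*(6 + s))
(E(-3, 2) + 0)² = ((-4 - 3)*(6 + 2) + 0)² = (-7*8 + 0)² = (-56 + 0)² = (-56)² = 3136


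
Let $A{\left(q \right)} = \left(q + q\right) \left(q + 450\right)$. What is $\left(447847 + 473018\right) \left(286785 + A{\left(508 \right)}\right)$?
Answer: $1160393957745$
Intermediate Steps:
$A{\left(q \right)} = 2 q \left(450 + q\right)$
$\left(447847 + 473018\right) \left(286785 + A{\left(508 \right)}\right) = \left(447847 + 473018\right) \left(286785 + 2 \cdot 508 \left(450 + 508\right)\right) = 920865 \left(286785 + 2 \cdot 508 \cdot 958\right) = 920865 \left(286785 + 973328\right) = 920865 \cdot 1260113 = 1160393957745$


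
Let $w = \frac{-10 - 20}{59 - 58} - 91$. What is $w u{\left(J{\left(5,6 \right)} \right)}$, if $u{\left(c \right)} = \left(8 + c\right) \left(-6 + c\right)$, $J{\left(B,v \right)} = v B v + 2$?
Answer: $-4046240$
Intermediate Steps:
$J{\left(B,v \right)} = 2 + B v^{2}$ ($J{\left(B,v \right)} = B v v + 2 = B v^{2} + 2 = 2 + B v^{2}$)
$u{\left(c \right)} = \left(-6 + c\right) \left(8 + c\right)$
$w = -121$ ($w = - \frac{30}{1} - 91 = \left(-30\right) 1 - 91 = -30 - 91 = -121$)
$w u{\left(J{\left(5,6 \right)} \right)} = - 121 \left(-48 + \left(2 + 5 \cdot 6^{2}\right)^{2} + 2 \left(2 + 5 \cdot 6^{2}\right)\right) = - 121 \left(-48 + \left(2 + 5 \cdot 36\right)^{2} + 2 \left(2 + 5 \cdot 36\right)\right) = - 121 \left(-48 + \left(2 + 180\right)^{2} + 2 \left(2 + 180\right)\right) = - 121 \left(-48 + 182^{2} + 2 \cdot 182\right) = - 121 \left(-48 + 33124 + 364\right) = \left(-121\right) 33440 = -4046240$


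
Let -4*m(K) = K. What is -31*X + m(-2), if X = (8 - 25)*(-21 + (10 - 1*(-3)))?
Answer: -8431/2 ≈ -4215.5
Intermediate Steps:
m(K) = -K/4
X = 136 (X = -17*(-21 + (10 + 3)) = -17*(-21 + 13) = -17*(-8) = 136)
-31*X + m(-2) = -31*136 - 1/4*(-2) = -4216 + 1/2 = -8431/2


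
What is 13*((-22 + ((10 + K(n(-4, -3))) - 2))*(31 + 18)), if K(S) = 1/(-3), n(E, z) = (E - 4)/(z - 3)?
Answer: -27391/3 ≈ -9130.3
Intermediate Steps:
n(E, z) = (-4 + E)/(-3 + z)
K(S) = -⅓ (K(S) = 1*(-⅓) = -⅓)
13*((-22 + ((10 + K(n(-4, -3))) - 2))*(31 + 18)) = 13*((-22 + ((10 - ⅓) - 2))*(31 + 18)) = 13*((-22 + (29/3 - 2))*49) = 13*((-22 + 23/3)*49) = 13*(-43/3*49) = 13*(-2107/3) = -27391/3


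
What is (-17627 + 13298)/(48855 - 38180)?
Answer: -4329/10675 ≈ -0.40553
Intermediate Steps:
(-17627 + 13298)/(48855 - 38180) = -4329/10675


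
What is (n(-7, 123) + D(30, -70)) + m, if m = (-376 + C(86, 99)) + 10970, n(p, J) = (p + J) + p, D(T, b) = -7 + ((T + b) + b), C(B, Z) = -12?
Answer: 10574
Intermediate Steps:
D(T, b) = -7 + T + 2*b (D(T, b) = -7 + (T + 2*b) = -7 + T + 2*b)
n(p, J) = J + 2*p (n(p, J) = (J + p) + p = J + 2*p)
m = 10582 (m = (-376 - 12) + 10970 = -388 + 10970 = 10582)
(n(-7, 123) + D(30, -70)) + m = ((123 + 2*(-7)) + (-7 + 30 + 2*(-70))) + 10582 = ((123 - 14) + (-7 + 30 - 140)) + 10582 = (109 - 117) + 10582 = -8 + 10582 = 10574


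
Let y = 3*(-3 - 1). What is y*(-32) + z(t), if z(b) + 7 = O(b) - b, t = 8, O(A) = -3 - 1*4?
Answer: 362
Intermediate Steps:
O(A) = -7 (O(A) = -3 - 4 = -7)
y = -12 (y = 3*(-4) = -12)
z(b) = -14 - b (z(b) = -7 + (-7 - b) = -14 - b)
y*(-32) + z(t) = -12*(-32) + (-14 - 1*8) = 384 + (-14 - 8) = 384 - 22 = 362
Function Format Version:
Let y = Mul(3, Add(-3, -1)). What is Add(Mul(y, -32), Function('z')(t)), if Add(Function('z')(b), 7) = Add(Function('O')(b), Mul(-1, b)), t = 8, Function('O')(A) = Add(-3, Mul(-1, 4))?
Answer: 362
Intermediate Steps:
Function('O')(A) = -7 (Function('O')(A) = Add(-3, -4) = -7)
y = -12 (y = Mul(3, -4) = -12)
Function('z')(b) = Add(-14, Mul(-1, b)) (Function('z')(b) = Add(-7, Add(-7, Mul(-1, b))) = Add(-14, Mul(-1, b)))
Add(Mul(y, -32), Function('z')(t)) = Add(Mul(-12, -32), Add(-14, Mul(-1, 8))) = Add(384, Add(-14, -8)) = Add(384, -22) = 362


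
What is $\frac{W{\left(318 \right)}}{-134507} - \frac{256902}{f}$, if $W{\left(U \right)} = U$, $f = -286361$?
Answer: $\frac{34464054516}{38517559027} \approx 0.89476$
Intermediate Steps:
$\frac{W{\left(318 \right)}}{-134507} - \frac{256902}{f} = \frac{318}{-134507} - \frac{256902}{-286361} = 318 \left(- \frac{1}{134507}\right) - - \frac{256902}{286361} = - \frac{318}{134507} + \frac{256902}{286361} = \frac{34464054516}{38517559027}$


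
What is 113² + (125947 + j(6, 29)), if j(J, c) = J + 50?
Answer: 138772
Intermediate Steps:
j(J, c) = 50 + J
113² + (125947 + j(6, 29)) = 113² + (125947 + (50 + 6)) = 12769 + (125947 + 56) = 12769 + 126003 = 138772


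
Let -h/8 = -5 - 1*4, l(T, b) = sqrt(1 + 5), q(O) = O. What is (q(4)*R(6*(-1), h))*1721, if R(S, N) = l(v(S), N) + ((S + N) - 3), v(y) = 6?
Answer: 433692 + 6884*sqrt(6) ≈ 4.5055e+5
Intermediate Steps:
l(T, b) = sqrt(6)
h = 72 (h = -8*(-5 - 1*4) = -8*(-5 - 4) = -8*(-9) = 72)
R(S, N) = -3 + N + S + sqrt(6) (R(S, N) = sqrt(6) + ((S + N) - 3) = sqrt(6) + ((N + S) - 3) = sqrt(6) + (-3 + N + S) = -3 + N + S + sqrt(6))
(q(4)*R(6*(-1), h))*1721 = (4*(-3 + 72 + 6*(-1) + sqrt(6)))*1721 = (4*(-3 + 72 - 6 + sqrt(6)))*1721 = (4*(63 + sqrt(6)))*1721 = (252 + 4*sqrt(6))*1721 = 433692 + 6884*sqrt(6)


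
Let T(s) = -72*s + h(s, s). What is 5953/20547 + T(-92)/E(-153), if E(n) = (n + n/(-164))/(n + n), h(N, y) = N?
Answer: 44022835651/3349161 ≈ 13144.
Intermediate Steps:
T(s) = -71*s (T(s) = -72*s + s = -71*s)
E(n) = 163/328 (E(n) = (n + n*(-1/164))/((2*n)) = (n - n/164)*(1/(2*n)) = (163*n/164)*(1/(2*n)) = 163/328)
5953/20547 + T(-92)/E(-153) = 5953/20547 + (-71*(-92))/(163/328) = 5953*(1/20547) + 6532*(328/163) = 5953/20547 + 2142496/163 = 44022835651/3349161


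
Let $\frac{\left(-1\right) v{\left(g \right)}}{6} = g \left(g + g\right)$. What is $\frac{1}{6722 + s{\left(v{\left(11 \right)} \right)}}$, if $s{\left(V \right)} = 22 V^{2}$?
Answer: $\frac{1}{46389410} \approx 2.1557 \cdot 10^{-8}$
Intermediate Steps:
$v{\left(g \right)} = - 12 g^{2}$ ($v{\left(g \right)} = - 6 g \left(g + g\right) = - 6 g 2 g = - 6 \cdot 2 g^{2} = - 12 g^{2}$)
$\frac{1}{6722 + s{\left(v{\left(11 \right)} \right)}} = \frac{1}{6722 + 22 \left(- 12 \cdot 11^{2}\right)^{2}} = \frac{1}{6722 + 22 \left(\left(-12\right) 121\right)^{2}} = \frac{1}{6722 + 22 \left(-1452\right)^{2}} = \frac{1}{6722 + 22 \cdot 2108304} = \frac{1}{6722 + 46382688} = \frac{1}{46389410}$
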